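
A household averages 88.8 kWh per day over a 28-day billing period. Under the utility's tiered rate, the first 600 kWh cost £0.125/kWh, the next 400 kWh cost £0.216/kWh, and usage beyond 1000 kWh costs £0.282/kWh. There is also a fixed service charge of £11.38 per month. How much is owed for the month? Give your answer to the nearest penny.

Usage = 88.8 kWh/day × 28 days = 2486.4 kWh
First 600 kWh × £0.125 = £75.00
Next 400 kWh × £0.216 = £86.40
Remaining 1486.4 kWh × £0.282 = £419.16
Energy charge = £580.56; + service £11.38 = £591.94

£591.94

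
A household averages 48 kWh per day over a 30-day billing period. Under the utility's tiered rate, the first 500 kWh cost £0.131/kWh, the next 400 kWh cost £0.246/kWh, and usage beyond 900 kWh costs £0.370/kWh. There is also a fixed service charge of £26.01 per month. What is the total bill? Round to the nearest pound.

£390

Usage = 48 kWh/day × 30 days = 1440 kWh
First 500 kWh × £0.131 = £65.50
Next 400 kWh × £0.246 = £98.40
Remaining 540 kWh × £0.370 = £199.80
Energy charge = £363.70; + service £26.01 = £389.71 ≈ £390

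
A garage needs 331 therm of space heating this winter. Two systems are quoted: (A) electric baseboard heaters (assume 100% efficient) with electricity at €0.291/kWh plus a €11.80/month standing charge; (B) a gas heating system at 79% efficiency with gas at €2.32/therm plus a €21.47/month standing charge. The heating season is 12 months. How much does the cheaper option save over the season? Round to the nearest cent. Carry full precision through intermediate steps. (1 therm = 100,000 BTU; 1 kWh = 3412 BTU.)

€1734.92

Heat load = 331 therm × 100,000 = 33,100,000 BTU
Gas: input = 33,100,000 / 0.79 = 41,898,734 BTU = 419 therm → 419 × €2.32 = €972.05; + 12 × €21.47 standing = €1,229.69
Electric: 33,100,000 BTU / 3412 = 9,701 kWh → × €0.291 = €2,823.01; + 12 × €11.80 standing = €2,964.61
Difference = |€1,229.69 − €2,964.61| = €1,734.92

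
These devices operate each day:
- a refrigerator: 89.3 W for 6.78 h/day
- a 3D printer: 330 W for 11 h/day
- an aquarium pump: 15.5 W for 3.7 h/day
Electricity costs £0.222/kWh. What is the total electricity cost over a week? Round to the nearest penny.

£6.67

refrigerator: 89.3 W × 6.78 h × 7 d = 4,238 Wh = 4.238 kWh
3D printer: 330 W × 11 h × 7 d = 25,410 Wh = 25.41 kWh
aquarium pump: 15.5 W × 3.7 h × 7 d = 401 Wh = 0.4014 kWh
Total energy = 4.238 + 25.41 + 0.4014 = 30.05 kWh
Cost = 30.05 kWh × £0.222 = £6.67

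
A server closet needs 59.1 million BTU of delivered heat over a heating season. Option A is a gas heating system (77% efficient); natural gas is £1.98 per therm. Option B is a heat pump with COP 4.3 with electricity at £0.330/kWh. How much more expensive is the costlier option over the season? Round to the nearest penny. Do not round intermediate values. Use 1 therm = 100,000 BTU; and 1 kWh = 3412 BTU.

Heat load = 59.1 × 10⁶ BTU = 59,100,000 BTU
Gas: input = 59,100,000 / 0.77 = 76,753,247 BTU = 767.5 therm → 767.5 × £1.98 = £1,519.71
Heat pump: 59,100,000 BTU / 3412 = 17,320 kWh heat; / 4.3 = 4,028 kWh in → × £0.330 = £1,329.30
Difference = |£1,519.71 − £1,329.30| = £190.41

£190.41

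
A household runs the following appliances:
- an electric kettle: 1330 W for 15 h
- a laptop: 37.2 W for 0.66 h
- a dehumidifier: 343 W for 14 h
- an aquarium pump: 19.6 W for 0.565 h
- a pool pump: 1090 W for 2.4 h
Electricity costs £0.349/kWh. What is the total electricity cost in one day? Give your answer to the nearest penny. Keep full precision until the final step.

£9.56

electric kettle: 1330 W × 15 h = 19,950 Wh = 19.95 kWh
laptop: 37.2 W × 0.66 h = 25 Wh = 0.02455 kWh
dehumidifier: 343 W × 14 h = 4,802 Wh = 4.802 kWh
aquarium pump: 19.6 W × 0.565 h = 11 Wh = 0.01107 kWh
pool pump: 1090 W × 2.4 h = 2,616 Wh = 2.616 kWh
Total energy = 19.95 + 0.02455 + 4.802 + 0.01107 + 2.616 = 27.4 kWh
Cost = 27.4 kWh × £0.349 = £9.56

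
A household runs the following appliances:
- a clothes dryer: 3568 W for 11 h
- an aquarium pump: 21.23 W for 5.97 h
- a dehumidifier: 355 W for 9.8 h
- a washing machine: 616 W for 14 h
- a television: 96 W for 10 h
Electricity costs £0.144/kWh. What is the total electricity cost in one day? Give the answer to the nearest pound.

clothes dryer: 3568 W × 11 h = 39,248 Wh = 39.25 kWh
aquarium pump: 21.23 W × 5.97 h = 127 Wh = 0.1267 kWh
dehumidifier: 355 W × 9.8 h = 3,479 Wh = 3.479 kWh
washing machine: 616 W × 14 h = 8,624 Wh = 8.624 kWh
television: 96 W × 10 h = 960 Wh = 0.96 kWh
Total energy = 39.25 + 0.1267 + 3.479 + 8.624 + 0.96 = 52.44 kWh
Cost = 52.44 kWh × £0.144 = £7.55 ≈ £8

£8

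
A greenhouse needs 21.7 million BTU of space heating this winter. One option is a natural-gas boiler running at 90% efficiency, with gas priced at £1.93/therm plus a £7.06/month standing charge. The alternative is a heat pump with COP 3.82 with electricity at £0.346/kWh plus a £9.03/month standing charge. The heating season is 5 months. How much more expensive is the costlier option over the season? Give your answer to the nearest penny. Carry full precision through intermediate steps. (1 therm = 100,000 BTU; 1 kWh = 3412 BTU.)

£120.56

Heat load = 21.7 × 10⁶ BTU = 21,700,000 BTU
Gas: input = 21,700,000 / 0.90 = 24,111,111 BTU = 241.1 therm → 241.1 × £1.93 = £465.34; + 5 × £7.06 standing = £500.64
Heat pump: 21,700,000 BTU / 3412 = 6,360 kWh heat; / 3.82 = 1,665 kWh in → × £0.346 = £576.05; + 5 × £9.03 standing = £621.20
Difference = |£500.64 − £621.20| = £120.56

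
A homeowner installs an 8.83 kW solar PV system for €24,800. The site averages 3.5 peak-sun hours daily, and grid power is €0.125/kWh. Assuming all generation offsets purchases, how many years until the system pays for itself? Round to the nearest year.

18 years

Daily generation = 8.83 kW × 3.5 h = 30.91 kWh
Annual generation = 30.91 × 365 = 11280 kWh
Annual savings = 11280 × €0.125 = €1,410.04
Payback = €24,800 / €1,410.04 = 17.6 years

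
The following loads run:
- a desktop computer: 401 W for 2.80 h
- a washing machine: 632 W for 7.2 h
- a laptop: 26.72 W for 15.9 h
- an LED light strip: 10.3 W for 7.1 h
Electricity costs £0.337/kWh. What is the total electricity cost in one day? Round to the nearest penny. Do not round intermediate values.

desktop computer: 401 W × 2.80 h = 1,123 Wh = 1.123 kWh
washing machine: 632 W × 7.2 h = 4,550 Wh = 4.55 kWh
laptop: 26.72 W × 15.9 h = 425 Wh = 0.4248 kWh
LED light strip: 10.3 W × 7.1 h = 73 Wh = 0.07313 kWh
Total energy = 1.123 + 4.55 + 0.4248 + 0.07313 = 6.171 kWh
Cost = 6.171 kWh × £0.337 = £2.08

£2.08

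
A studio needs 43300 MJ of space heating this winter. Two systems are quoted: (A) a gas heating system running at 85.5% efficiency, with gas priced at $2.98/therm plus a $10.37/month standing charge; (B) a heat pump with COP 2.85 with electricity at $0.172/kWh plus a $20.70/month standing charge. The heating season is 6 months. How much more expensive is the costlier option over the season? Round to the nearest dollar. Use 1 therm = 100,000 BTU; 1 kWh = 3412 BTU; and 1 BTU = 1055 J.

Heat load = 43300 MJ = 43,300,000,000 J / 1055 = 41,042,654 BTU
Gas: input = 41,042,654 / 0.855 = 48,003,104 BTU = 480 therm → 480 × $2.98 = $1,430.49; + 6 × $10.37 standing = $1,492.71
Heat pump: 41,042,654 BTU / 3412 = 12,030 kWh heat; / 2.85 = 4,221 kWh in → × $0.172 = $725.96; + 6 × $20.70 standing = $850.16
Difference = |$1,492.71 − $850.16| = $642.56 ≈ $643

$643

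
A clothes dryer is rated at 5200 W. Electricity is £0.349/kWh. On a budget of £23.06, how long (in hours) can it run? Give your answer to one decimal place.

12.7 h

Energy budget = £23.06 / £0.349 per kWh = 66.07 kWh = 66,074 Wh
Runtime = 66,074 Wh / 5200 W = 12.71 h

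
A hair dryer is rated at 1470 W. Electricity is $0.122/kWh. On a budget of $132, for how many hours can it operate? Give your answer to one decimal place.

Energy budget = $132 / $0.122 per kWh = 1,082 kWh = 1,081,967 Wh
Runtime = 1,081,967 Wh / 1470 W = 736 h

736.0 h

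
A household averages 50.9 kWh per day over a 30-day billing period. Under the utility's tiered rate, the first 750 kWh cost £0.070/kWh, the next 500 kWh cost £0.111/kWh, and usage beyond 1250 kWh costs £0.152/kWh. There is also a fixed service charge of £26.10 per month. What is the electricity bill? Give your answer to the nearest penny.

£176.20

Usage = 50.9 kWh/day × 30 days = 1527 kWh
First 750 kWh × £0.070 = £52.50
Next 500 kWh × £0.111 = £55.50
Remaining 277 kWh × £0.152 = £42.10
Energy charge = £150.10; + service £26.10 = £176.20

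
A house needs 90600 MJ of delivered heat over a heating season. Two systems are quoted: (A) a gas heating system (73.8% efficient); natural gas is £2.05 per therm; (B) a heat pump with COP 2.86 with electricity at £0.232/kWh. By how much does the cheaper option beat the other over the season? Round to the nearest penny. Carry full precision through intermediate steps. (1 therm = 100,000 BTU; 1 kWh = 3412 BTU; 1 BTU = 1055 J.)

£343.78

Heat load = 90600 MJ = 90,600,000,000 J / 1055 = 85,876,777 BTU
Gas: input = 85,876,777 / 0.738 = 116,364,197 BTU = 1,164 therm → 1,164 × £2.05 = £2,385.47
Heat pump: 85,876,777 BTU / 3412 = 25,170 kWh heat; / 2.86 = 8,800 kWh in → × £0.232 = £2,041.68
Difference = |£2,385.47 − £2,041.68| = £343.78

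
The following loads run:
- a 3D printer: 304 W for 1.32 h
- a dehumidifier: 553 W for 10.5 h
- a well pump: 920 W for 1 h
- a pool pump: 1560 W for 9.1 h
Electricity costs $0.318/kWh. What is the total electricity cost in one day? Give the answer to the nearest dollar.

3D printer: 304 W × 1.32 h = 401 Wh = 0.4013 kWh
dehumidifier: 553 W × 10.5 h = 5,806 Wh = 5.806 kWh
well pump: 920 W × 1 h = 920 Wh = 0.92 kWh
pool pump: 1560 W × 9.1 h = 14,196 Wh = 14.2 kWh
Total energy = 0.4013 + 5.806 + 0.92 + 14.2 = 21.32 kWh
Cost = 21.32 kWh × $0.318 = $6.78 ≈ $7

$7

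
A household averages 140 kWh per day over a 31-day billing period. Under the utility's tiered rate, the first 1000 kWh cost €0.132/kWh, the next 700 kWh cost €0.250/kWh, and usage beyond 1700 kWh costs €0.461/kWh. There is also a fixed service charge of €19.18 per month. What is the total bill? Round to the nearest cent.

Usage = 140 kWh/day × 31 days = 4340 kWh
First 1000 kWh × €0.132 = €132.00
Next 700 kWh × €0.250 = €175.00
Remaining 2640 kWh × €0.461 = €1,217.04
Energy charge = €1,524.04; + service €19.18 = €1,543.22

€1543.22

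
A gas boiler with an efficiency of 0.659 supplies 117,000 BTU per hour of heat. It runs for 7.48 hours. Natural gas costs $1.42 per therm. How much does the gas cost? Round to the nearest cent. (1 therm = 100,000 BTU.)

Heat delivered = 117,000 BTU/h × 7.48 h = 875,160 BTU
Gas input = 875,160 / 0.659 = 1,328,012 BTU
= 1,328,012 / 100,000 = 13.28 therm
Cost = 13.28 × $1.42/therm = $18.86

$18.86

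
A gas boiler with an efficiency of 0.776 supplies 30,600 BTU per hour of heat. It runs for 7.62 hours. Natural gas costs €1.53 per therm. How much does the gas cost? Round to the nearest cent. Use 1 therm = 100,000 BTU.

Heat delivered = 30,600 BTU/h × 7.62 h = 233,172 BTU
Gas input = 233,172 / 0.776 = 300,479 BTU
= 300,479 / 100,000 = 3.005 therm
Cost = 3.005 × €1.53/therm = €4.60

€4.60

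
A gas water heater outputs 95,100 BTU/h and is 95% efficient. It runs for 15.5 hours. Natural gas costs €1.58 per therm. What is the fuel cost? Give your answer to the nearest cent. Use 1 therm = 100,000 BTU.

€24.52

Heat delivered = 95,100 BTU/h × 15.5 h = 1,474,050 BTU
Gas input = 1,474,050 / 0.95 = 1,551,632 BTU
= 1,551,632 / 100,000 = 15.52 therm
Cost = 15.52 × €1.58/therm = €24.52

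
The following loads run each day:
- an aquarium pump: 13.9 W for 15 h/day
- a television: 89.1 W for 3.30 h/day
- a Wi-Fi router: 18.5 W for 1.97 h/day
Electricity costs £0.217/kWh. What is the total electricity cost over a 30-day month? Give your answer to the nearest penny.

£3.51

aquarium pump: 13.9 W × 15 h × 30 d = 6,255 Wh = 6.255 kWh
television: 89.1 W × 3.30 h × 30 d = 8,821 Wh = 8.821 kWh
Wi-Fi router: 18.5 W × 1.97 h × 30 d = 1,093 Wh = 1.093 kWh
Total energy = 6.255 + 8.821 + 1.093 = 16.17 kWh
Cost = 16.17 kWh × £0.217 = £3.51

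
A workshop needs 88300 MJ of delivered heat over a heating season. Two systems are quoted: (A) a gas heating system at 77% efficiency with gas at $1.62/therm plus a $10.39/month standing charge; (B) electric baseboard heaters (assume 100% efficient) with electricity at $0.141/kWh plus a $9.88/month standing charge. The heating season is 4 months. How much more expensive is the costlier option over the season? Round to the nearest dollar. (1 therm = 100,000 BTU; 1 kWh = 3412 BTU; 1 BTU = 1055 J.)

Heat load = 88300 MJ = 88,300,000,000 J / 1055 = 83,696,682 BTU
Gas: input = 83,696,682 / 0.77 = 108,696,990 BTU = 1,087 therm → 1,087 × $1.62 = $1,760.89; + 4 × $10.39 standing = $1,802.45
Electric: 83,696,682 BTU / 3412 = 24,530 kWh → × $0.141 = $3,458.74; + 4 × $9.88 standing = $3,498.26
Difference = |$1,802.45 − $3,498.26| = $1,695.81 ≈ $1696

$1696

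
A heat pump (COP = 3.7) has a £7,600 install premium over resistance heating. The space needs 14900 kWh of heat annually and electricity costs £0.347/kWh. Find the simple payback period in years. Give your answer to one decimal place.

2.0 years

Resistance: 14900 kWh × £0.347 = £5,170.30/yr
Heat pump: 14900 / 3.7 = 4027 kWh in → × £0.347 = £1,397.38/yr
Annual savings = £3,772.92
Payback = £7,600 / £3,772.92 = 2.01 years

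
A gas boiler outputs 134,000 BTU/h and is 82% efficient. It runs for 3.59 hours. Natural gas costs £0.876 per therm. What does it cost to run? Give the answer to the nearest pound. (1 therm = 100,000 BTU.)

£5

Heat delivered = 134,000 BTU/h × 3.59 h = 481,060 BTU
Gas input = 481,060 / 0.820 = 586,659 BTU
= 586,659 / 100,000 = 5.867 therm
Cost = 5.867 × £0.876/therm = £5.14 ≈ £5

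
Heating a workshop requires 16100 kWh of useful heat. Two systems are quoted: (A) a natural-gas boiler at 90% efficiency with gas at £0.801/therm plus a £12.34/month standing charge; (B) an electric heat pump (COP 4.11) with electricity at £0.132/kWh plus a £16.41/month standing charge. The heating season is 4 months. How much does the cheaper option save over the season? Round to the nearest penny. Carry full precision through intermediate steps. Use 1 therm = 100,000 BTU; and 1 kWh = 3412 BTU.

Heat load = 16100 kWh × 3412 = 54,933,200 BTU
Gas: input = 54,933,200 / 0.90 = 61,036,889 BTU = 610.4 therm → 610.4 × £0.801 = £488.91; + 4 × £12.34 standing = £538.27
Heat pump: 54,933,200 BTU / 3412 = 16,100 kWh heat; / 4.11 = 3,917 kWh in → × £0.132 = £517.08; + 4 × £16.41 standing = £582.72
Difference = |£538.27 − £582.72| = £44.45

£44.45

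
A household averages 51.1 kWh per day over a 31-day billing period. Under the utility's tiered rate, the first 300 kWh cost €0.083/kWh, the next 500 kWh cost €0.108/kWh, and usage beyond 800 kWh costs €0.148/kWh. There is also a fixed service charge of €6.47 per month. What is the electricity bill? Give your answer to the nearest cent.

Usage = 51.1 kWh/day × 31 days = 1584.1 kWh
First 300 kWh × €0.083 = €24.90
Next 500 kWh × €0.108 = €54.00
Remaining 784.1 kWh × €0.148 = €116.05
Energy charge = €194.95; + service €6.47 = €201.42

€201.42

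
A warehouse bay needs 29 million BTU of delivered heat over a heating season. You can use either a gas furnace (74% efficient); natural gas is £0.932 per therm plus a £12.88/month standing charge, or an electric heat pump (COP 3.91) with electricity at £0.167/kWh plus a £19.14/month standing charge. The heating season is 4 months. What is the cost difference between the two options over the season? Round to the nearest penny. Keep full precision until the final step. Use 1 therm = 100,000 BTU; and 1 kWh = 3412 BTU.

Heat load = 29 × 10⁶ BTU = 29,000,000 BTU
Gas: input = 29,000,000 / 0.740 = 39,189,189 BTU = 391.9 therm → 391.9 × £0.932 = £365.24; + 4 × £12.88 standing = £416.76
Heat pump: 29,000,000 BTU / 3412 = 8,499 kWh heat; / 3.91 = 2,174 kWh in → × £0.167 = £363.02; + 4 × £19.14 standing = £439.58
Difference = |£416.76 − £439.58| = £22.82

£22.82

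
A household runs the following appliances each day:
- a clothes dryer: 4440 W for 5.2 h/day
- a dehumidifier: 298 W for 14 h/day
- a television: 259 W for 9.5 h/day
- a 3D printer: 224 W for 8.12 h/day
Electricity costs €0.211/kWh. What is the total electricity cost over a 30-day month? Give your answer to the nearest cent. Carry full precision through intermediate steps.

€199.64

clothes dryer: 4440 W × 5.2 h × 30 d = 692,640 Wh = 692.6 kWh
dehumidifier: 298 W × 14 h × 30 d = 125,160 Wh = 125.2 kWh
television: 259 W × 9.5 h × 30 d = 73,815 Wh = 73.81 kWh
3D printer: 224 W × 8.12 h × 30 d = 54,566 Wh = 54.57 kWh
Total energy = 692.6 + 125.2 + 73.81 + 54.57 = 946.2 kWh
Cost = 946.2 kWh × €0.211 = €199.64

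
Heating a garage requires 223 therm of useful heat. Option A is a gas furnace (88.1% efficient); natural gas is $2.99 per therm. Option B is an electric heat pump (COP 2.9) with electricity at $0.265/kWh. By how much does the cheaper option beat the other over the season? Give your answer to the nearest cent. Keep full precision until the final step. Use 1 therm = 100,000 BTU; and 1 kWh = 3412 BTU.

$159.60

Heat load = 223 therm × 100,000 = 22,300,000 BTU
Gas: input = 22,300,000 / 0.881 = 25,312,145 BTU = 253.1 therm → 253.1 × $2.99 = $756.83
Heat pump: 22,300,000 BTU / 3412 = 6,536 kWh heat; / 2.9 = 2,254 kWh in → × $0.265 = $597.23
Difference = |$756.83 − $597.23| = $159.60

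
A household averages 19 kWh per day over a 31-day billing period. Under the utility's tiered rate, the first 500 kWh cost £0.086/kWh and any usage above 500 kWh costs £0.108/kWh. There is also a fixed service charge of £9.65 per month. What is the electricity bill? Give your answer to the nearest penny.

Usage = 19 kWh/day × 31 days = 589 kWh
First 500 kWh × £0.086 = £43.00
Remaining 89 kWh × £0.108 = £9.61
Energy charge = £52.61; + service £9.65 = £62.26

£62.26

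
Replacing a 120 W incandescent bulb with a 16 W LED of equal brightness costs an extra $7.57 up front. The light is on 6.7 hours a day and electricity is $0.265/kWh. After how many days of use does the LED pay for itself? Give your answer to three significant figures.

Power saved = 120 − 16 = 104 W
Daily energy saved = 104 W × 6.7 h = 696.8 Wh = 0.6968 kWh
Daily savings = 0.6968 × $0.265 = $0.1847
Payback = $7.57 / $0.1847 per day = 41 days

41 days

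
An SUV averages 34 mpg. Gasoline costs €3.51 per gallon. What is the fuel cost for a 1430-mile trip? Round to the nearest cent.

€147.63

Fuel = 1430 mi / 34 mpg = 42.06 gal
Cost = 42.06 gal × €3.51/gal = €147.63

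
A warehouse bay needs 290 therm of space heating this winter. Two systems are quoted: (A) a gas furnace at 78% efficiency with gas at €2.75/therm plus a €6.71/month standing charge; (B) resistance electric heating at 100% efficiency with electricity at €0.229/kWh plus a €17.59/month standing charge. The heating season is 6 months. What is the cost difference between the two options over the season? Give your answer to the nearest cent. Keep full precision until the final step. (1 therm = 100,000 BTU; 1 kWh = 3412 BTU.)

Heat load = 290 therm × 100,000 = 29,000,000 BTU
Gas: input = 29,000,000 / 0.78 = 37,179,487 BTU = 371.8 therm → 371.8 × €2.75 = €1,022.44; + 6 × €6.71 standing = €1,062.70
Electric: 29,000,000 BTU / 3412 = 8,499 kWh → × €0.229 = €1,946.37; + 6 × €17.59 standing = €2,051.91
Difference = |€1,062.70 − €2,051.91| = €989.21

€989.21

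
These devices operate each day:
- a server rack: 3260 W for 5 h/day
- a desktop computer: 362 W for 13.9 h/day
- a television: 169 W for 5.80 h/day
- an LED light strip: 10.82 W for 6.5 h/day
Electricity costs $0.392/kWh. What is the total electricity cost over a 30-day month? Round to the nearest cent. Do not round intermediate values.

$263.22

server rack: 3260 W × 5 h × 30 d = 489,000 Wh = 489 kWh
desktop computer: 362 W × 13.9 h × 30 d = 150,954 Wh = 151 kWh
television: 169 W × 5.80 h × 30 d = 29,406 Wh = 29.41 kWh
LED light strip: 10.82 W × 6.5 h × 30 d = 2,110 Wh = 2.11 kWh
Total energy = 489 + 151 + 29.41 + 2.11 = 671.5 kWh
Cost = 671.5 kWh × $0.392 = $263.22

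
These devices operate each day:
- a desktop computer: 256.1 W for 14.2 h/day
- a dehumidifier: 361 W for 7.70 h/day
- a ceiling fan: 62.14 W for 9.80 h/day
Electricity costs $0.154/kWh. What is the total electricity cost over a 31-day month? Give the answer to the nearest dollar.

$34

desktop computer: 256.1 W × 14.2 h × 31 d = 112,735 Wh = 112.7 kWh
dehumidifier: 361 W × 7.70 h × 31 d = 86,171 Wh = 86.17 kWh
ceiling fan: 62.14 W × 9.80 h × 31 d = 18,878 Wh = 18.88 kWh
Total energy = 112.7 + 86.17 + 18.88 = 217.8 kWh
Cost = 217.8 kWh × $0.154 = $33.54 ≈ $34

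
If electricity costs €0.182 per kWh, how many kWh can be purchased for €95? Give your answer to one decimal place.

522.0 kWh

€95 / €0.182 per kWh = 522 kWh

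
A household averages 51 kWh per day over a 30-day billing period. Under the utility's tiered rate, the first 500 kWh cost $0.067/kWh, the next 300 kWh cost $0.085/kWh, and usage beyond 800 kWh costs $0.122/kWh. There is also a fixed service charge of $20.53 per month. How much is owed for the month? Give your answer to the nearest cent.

Usage = 51 kWh/day × 30 days = 1530 kWh
First 500 kWh × $0.067 = $33.50
Next 300 kWh × $0.085 = $25.50
Remaining 730 kWh × $0.122 = $89.06
Energy charge = $148.06; + service $20.53 = $168.59

$168.59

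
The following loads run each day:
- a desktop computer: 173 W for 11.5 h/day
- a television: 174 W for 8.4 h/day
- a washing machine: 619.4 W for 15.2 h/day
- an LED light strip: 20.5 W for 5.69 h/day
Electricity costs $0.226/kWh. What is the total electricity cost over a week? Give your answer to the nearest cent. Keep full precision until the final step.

$20.54

desktop computer: 173 W × 11.5 h × 7 d = 13,926 Wh = 13.93 kWh
television: 174 W × 8.4 h × 7 d = 10,231 Wh = 10.23 kWh
washing machine: 619.4 W × 15.2 h × 7 d = 65,904 Wh = 65.9 kWh
LED light strip: 20.5 W × 5.69 h × 7 d = 817 Wh = 0.8165 kWh
Total energy = 13.93 + 10.23 + 65.9 + 0.8165 = 90.88 kWh
Cost = 90.88 kWh × $0.226 = $20.54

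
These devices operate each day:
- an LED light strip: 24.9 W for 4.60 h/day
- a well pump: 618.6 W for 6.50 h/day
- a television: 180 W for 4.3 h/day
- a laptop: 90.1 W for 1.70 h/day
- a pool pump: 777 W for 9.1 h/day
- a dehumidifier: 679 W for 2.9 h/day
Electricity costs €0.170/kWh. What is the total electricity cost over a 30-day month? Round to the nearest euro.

€72

LED light strip: 24.9 W × 4.60 h × 30 d = 3,436 Wh = 3.436 kWh
well pump: 618.6 W × 6.50 h × 30 d = 120,627 Wh = 120.6 kWh
television: 180 W × 4.3 h × 30 d = 23,220 Wh = 23.22 kWh
laptop: 90.1 W × 1.70 h × 30 d = 4,595 Wh = 4.595 kWh
pool pump: 777 W × 9.1 h × 30 d = 212,121 Wh = 212.1 kWh
dehumidifier: 679 W × 2.9 h × 30 d = 59,073 Wh = 59.07 kWh
Total energy = 3.436 + 120.6 + 23.22 + 4.595 + 212.1 + 59.07 = 423.1 kWh
Cost = 423.1 kWh × €0.170 = €71.92 ≈ €72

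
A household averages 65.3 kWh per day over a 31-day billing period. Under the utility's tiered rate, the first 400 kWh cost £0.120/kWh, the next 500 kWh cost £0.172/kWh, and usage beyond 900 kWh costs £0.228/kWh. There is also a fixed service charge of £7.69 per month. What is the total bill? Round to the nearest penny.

Usage = 65.3 kWh/day × 31 days = 2024.3 kWh
First 400 kWh × £0.120 = £48.00
Next 500 kWh × £0.172 = £86.00
Remaining 1124.3 kWh × £0.228 = £256.34
Energy charge = £390.34; + service £7.69 = £398.03

£398.03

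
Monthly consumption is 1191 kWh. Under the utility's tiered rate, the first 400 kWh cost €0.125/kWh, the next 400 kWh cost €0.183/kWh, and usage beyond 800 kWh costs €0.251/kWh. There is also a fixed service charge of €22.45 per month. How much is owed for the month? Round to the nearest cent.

First 400 kWh × €0.125 = €50.00
Next 400 kWh × €0.183 = €73.20
Remaining 391 kWh × €0.251 = €98.14
Energy charge = €221.34; + service €22.45 = €243.79

€243.79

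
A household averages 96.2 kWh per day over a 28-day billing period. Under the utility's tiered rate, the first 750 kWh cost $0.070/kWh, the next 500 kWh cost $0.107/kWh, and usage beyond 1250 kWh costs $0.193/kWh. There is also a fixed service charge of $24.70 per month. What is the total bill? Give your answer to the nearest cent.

Usage = 96.2 kWh/day × 28 days = 2693.6 kWh
First 750 kWh × $0.070 = $52.50
Next 500 kWh × $0.107 = $53.50
Remaining 1443.6 kWh × $0.193 = $278.61
Energy charge = $384.61; + service $24.70 = $409.31

$409.31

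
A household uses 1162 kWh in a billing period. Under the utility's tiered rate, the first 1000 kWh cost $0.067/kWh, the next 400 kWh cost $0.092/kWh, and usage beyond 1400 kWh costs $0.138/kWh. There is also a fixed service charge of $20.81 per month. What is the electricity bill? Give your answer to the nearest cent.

First 1000 kWh × $0.067 = $67.00
Next 162 kWh × $0.092 = $14.90
Remaining tier: 0 kWh (not reached)
Energy charge = $81.90; + service $20.81 = $102.71

$102.71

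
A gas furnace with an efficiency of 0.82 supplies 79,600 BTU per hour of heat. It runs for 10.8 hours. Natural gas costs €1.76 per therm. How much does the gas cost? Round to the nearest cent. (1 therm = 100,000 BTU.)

€18.45

Heat delivered = 79,600 BTU/h × 10.8 h = 859,680 BTU
Gas input = 859,680 / 0.82 = 1,048,390 BTU
= 1,048,390 / 100,000 = 10.48 therm
Cost = 10.48 × €1.76/therm = €18.45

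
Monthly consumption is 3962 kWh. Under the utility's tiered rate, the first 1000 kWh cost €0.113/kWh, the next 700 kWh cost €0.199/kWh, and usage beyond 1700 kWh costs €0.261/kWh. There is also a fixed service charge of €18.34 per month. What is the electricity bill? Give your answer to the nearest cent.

€861.02

First 1000 kWh × €0.113 = €113.00
Next 700 kWh × €0.199 = €139.30
Remaining 2262 kWh × €0.261 = €590.38
Energy charge = €842.68; + service €18.34 = €861.02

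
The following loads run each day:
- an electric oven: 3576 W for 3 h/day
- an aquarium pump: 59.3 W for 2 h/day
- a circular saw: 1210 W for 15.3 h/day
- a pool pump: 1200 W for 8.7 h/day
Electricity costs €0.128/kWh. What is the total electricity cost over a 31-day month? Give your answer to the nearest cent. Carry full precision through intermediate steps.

electric oven: 3576 W × 3 h × 31 d = 332,568 Wh = 332.6 kWh
aquarium pump: 59.3 W × 2 h × 31 d = 3,677 Wh = 3.677 kWh
circular saw: 1210 W × 15.3 h × 31 d = 573,903 Wh = 573.9 kWh
pool pump: 1200 W × 8.7 h × 31 d = 323,640 Wh = 323.6 kWh
Total energy = 332.6 + 3.677 + 573.9 + 323.6 = 1,234 kWh
Cost = 1,234 kWh × €0.128 = €157.92

€157.92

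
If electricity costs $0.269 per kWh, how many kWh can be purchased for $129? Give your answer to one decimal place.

$129 / $0.269 per kWh = 479.6 kWh

479.6 kWh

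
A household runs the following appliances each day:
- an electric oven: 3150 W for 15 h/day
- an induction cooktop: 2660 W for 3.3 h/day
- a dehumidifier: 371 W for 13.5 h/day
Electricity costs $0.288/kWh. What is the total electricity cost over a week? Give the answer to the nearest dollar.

$123

electric oven: 3150 W × 15 h × 7 d = 330,750 Wh = 330.8 kWh
induction cooktop: 2660 W × 3.3 h × 7 d = 61,446 Wh = 61.45 kWh
dehumidifier: 371 W × 13.5 h × 7 d = 35,060 Wh = 35.06 kWh
Total energy = 330.8 + 61.45 + 35.06 = 427.3 kWh
Cost = 427.3 kWh × $0.288 = $123.05 ≈ $123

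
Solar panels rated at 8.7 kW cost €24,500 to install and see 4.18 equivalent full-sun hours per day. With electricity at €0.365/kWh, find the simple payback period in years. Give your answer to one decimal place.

Daily generation = 8.7 kW × 4.18 h = 36.37 kWh
Annual generation = 36.37 × 365 = 13274 kWh
Annual savings = 13274 × €0.365 = €4,844.86
Payback = €24,500 / €4,844.86 = 5.06 years

5.1 years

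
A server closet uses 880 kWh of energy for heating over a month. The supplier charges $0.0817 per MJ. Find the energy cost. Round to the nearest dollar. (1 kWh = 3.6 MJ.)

880 kWh × (3.6 MJ/kWh) = 3,168 MJ
Cost = 3,168 MJ × $0.0817/MJ = $258.83 ≈ $259

$259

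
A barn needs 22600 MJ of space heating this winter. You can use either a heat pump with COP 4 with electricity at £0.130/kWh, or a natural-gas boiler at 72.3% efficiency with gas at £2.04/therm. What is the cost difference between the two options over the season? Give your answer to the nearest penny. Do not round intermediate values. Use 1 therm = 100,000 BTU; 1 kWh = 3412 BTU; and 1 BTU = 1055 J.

£400.39

Heat load = 22600 MJ = 22,600,000,000 J / 1055 = 21,421,801 BTU
Gas: input = 21,421,801 / 0.723 = 29,629,047 BTU = 296.3 therm → 296.3 × £2.04 = £604.43
Heat pump: 21,421,801 BTU / 3412 = 6,278 kWh heat; / 4 = 1,570 kWh in → × £0.130 = £204.05
Difference = |£604.43 − £204.05| = £400.39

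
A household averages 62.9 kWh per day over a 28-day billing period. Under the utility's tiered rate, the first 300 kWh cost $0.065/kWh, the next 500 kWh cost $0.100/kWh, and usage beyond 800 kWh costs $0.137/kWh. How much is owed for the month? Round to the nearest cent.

$201.18

Usage = 62.9 kWh/day × 28 days = 1761.2 kWh
First 300 kWh × $0.065 = $19.50
Next 500 kWh × $0.100 = $50.00
Remaining 961.2 kWh × $0.137 = $131.68
Total = $201.18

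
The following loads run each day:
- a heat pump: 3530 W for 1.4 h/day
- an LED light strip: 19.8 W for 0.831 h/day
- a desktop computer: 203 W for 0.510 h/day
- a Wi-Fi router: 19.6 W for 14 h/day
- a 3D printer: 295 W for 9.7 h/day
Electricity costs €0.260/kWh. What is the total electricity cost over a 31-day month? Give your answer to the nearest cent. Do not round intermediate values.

€66.07

heat pump: 3530 W × 1.4 h × 31 d = 153,202 Wh = 153.2 kWh
LED light strip: 19.8 W × 0.831 h × 31 d = 510 Wh = 0.5101 kWh
desktop computer: 203 W × 0.510 h × 31 d = 3,209 Wh = 3.209 kWh
Wi-Fi router: 19.6 W × 14 h × 31 d = 8,506 Wh = 8.506 kWh
3D printer: 295 W × 9.7 h × 31 d = 88,706 Wh = 88.71 kWh
Total energy = 153.2 + 0.5101 + 3.209 + 8.506 + 88.71 = 254.1 kWh
Cost = 254.1 kWh × €0.260 = €66.07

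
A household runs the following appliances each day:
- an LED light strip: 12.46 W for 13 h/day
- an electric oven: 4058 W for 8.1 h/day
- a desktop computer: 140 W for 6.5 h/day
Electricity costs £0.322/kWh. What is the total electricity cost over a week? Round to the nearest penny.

LED light strip: 12.46 W × 13 h × 7 d = 1,134 Wh = 1.134 kWh
electric oven: 4058 W × 8.1 h × 7 d = 230,089 Wh = 230.1 kWh
desktop computer: 140 W × 6.5 h × 7 d = 6,370 Wh = 6.37 kWh
Total energy = 1.134 + 230.1 + 6.37 = 237.6 kWh
Cost = 237.6 kWh × £0.322 = £76.50

£76.50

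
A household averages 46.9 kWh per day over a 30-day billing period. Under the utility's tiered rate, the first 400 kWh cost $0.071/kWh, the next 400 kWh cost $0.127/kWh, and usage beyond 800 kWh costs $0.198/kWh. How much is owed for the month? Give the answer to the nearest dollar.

Usage = 46.9 kWh/day × 30 days = 1407 kWh
First 400 kWh × $0.071 = $28.40
Next 400 kWh × $0.127 = $50.80
Remaining 607 kWh × $0.198 = $120.19
Total = $199.39 ≈ $199

$199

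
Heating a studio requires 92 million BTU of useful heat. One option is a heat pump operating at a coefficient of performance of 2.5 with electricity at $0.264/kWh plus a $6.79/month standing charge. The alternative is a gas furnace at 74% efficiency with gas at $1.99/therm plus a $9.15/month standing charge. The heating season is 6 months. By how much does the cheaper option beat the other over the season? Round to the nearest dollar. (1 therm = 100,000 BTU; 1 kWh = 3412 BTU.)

$359

Heat load = 92 × 10⁶ BTU = 92,000,000 BTU
Gas: input = 92,000,000 / 0.74 = 124,324,324 BTU = 1,243 therm → 1,243 × $1.99 = $2,474.05; + 6 × $9.15 standing = $2,528.95
Heat pump: 92,000,000 BTU / 3412 = 26,960 kWh heat; / 2.5 = 10,790 kWh in → × $0.264 = $2,847.36; + 6 × $6.79 standing = $2,888.10
Difference = |$2,528.95 − $2,888.10| = $359.15 ≈ $359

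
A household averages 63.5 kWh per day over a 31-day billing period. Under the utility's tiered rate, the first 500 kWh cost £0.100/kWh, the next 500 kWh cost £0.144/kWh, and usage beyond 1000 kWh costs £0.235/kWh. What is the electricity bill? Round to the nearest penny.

£349.60

Usage = 63.5 kWh/day × 31 days = 1968.5 kWh
First 500 kWh × £0.100 = £50.00
Next 500 kWh × £0.144 = £72.00
Remaining 968.5 kWh × £0.235 = £227.60
Total = £349.60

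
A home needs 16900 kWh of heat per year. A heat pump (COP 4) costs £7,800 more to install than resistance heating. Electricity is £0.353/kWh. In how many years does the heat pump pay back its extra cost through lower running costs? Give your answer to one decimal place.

Resistance: 16900 kWh × £0.353 = £5,965.70/yr
Heat pump: 16900 / 4 = 4225 kWh in → × £0.353 = £1,491.42/yr
Annual savings = £4,474.27
Payback = £7,800 / £4,474.27 = 1.74 years

1.7 years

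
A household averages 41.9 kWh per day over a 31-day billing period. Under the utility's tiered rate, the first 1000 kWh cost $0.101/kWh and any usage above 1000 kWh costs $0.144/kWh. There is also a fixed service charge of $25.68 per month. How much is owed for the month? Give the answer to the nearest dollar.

Usage = 41.9 kWh/day × 31 days = 1298.9 kWh
First 1000 kWh × $0.101 = $101.00
Remaining 298.9 kWh × $0.144 = $43.04
Energy charge = $144.04; + service $25.68 = $169.72 ≈ $170

$170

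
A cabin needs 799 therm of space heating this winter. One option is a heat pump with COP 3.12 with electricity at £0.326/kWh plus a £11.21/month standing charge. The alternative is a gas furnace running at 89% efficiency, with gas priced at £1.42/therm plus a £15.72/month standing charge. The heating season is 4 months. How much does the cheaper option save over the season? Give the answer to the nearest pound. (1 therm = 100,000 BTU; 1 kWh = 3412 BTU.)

Heat load = 799 therm × 100,000 = 79,900,000 BTU
Gas: input = 79,900,000 / 0.89 = 89,775,281 BTU = 897.8 therm → 897.8 × £1.42 = £1,274.81; + 4 × £15.72 standing = £1,337.69
Heat pump: 79,900,000 BTU / 3412 = 23,420 kWh heat; / 3.12 = 7,506 kWh in → × £0.326 = £2,446.81; + 4 × £11.21 standing = £2,491.65
Difference = |£1,337.69 − £2,491.65| = £1,153.96 ≈ £1154

£1154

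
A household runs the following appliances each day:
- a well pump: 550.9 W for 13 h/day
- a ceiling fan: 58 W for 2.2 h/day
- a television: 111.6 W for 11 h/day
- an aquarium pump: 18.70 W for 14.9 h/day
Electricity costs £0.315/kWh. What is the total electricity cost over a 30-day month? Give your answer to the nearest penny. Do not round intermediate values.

£83.12

well pump: 550.9 W × 13 h × 30 d = 214,851 Wh = 214.9 kWh
ceiling fan: 58 W × 2.2 h × 30 d = 3,828 Wh = 3.828 kWh
television: 111.6 W × 11 h × 30 d = 36,828 Wh = 36.83 kWh
aquarium pump: 18.70 W × 14.9 h × 30 d = 8,359 Wh = 8.359 kWh
Total energy = 214.9 + 3.828 + 36.83 + 8.359 = 263.9 kWh
Cost = 263.9 kWh × £0.315 = £83.12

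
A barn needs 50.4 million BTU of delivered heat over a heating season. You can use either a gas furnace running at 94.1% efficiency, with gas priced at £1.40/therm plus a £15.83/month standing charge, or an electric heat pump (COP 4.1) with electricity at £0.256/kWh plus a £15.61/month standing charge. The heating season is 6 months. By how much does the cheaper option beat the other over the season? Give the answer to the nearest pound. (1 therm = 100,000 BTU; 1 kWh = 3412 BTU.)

Heat load = 50.4 × 10⁶ BTU = 50,400,000 BTU
Gas: input = 50,400,000 / 0.941 = 53,560,043 BTU = 535.6 therm → 535.6 × £1.40 = £749.84; + 6 × £15.83 standing = £844.82
Heat pump: 50,400,000 BTU / 3412 = 14,770 kWh heat; / 4.1 = 3,603 kWh in → × £0.256 = £922.31; + 6 × £15.61 standing = £1,015.97
Difference = |£844.82 − £1,015.97| = £171.15 ≈ £171

£171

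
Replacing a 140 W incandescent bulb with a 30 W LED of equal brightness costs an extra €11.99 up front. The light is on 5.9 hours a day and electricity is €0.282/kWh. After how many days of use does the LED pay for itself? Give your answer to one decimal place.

Power saved = 140 − 30 = 110 W
Daily energy saved = 110 W × 5.9 h = 649 Wh = 0.649 kWh
Daily savings = 0.649 × €0.282 = €0.1830
Payback = €11.99 / €0.1830 per day = 65.51 days

65.5 days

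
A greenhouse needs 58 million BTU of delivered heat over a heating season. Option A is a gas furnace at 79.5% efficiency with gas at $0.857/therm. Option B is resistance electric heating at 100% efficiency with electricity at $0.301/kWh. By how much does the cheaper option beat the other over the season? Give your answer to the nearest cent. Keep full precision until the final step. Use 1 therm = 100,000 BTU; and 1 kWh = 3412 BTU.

Heat load = 58 × 10⁶ BTU = 58,000,000 BTU
Gas: input = 58,000,000 / 0.795 = 72,955,975 BTU = 729.6 therm → 729.6 × $0.857 = $625.23
Electric: 58,000,000 BTU / 3412 = 17,000 kWh → × $0.301 = $5,116.65
Difference = |$625.23 − $5,116.65| = $4,491.41

$4491.41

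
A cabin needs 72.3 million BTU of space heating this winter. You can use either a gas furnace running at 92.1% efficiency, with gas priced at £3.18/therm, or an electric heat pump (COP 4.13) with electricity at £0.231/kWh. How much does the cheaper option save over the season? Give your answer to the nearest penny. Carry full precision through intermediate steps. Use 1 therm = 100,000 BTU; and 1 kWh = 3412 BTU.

£1311.15

Heat load = 72.3 × 10⁶ BTU = 72,300,000 BTU
Gas: input = 72,300,000 / 0.921 = 78,501,629 BTU = 785 therm → 785 × £3.18 = £2,496.35
Heat pump: 72,300,000 BTU / 3412 = 21,190 kWh heat; / 4.13 = 5,131 kWh in → × £0.231 = £1,185.20
Difference = |£2,496.35 − £1,185.20| = £1,311.15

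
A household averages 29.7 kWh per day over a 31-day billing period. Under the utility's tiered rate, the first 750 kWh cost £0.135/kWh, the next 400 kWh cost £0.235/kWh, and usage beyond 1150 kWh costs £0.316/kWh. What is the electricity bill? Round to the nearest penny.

£141.36

Usage = 29.7 kWh/day × 31 days = 920.7 kWh
First 750 kWh × £0.135 = £101.25
Next 170.7 kWh × £0.235 = £40.11
Remaining tier: 0 kWh (not reached)
Total = £141.36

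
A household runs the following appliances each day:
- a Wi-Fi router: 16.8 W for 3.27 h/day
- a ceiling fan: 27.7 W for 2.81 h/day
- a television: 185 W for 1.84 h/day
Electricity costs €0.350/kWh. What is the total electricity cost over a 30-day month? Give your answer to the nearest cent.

€4.97

Wi-Fi router: 16.8 W × 3.27 h × 30 d = 1,648 Wh = 1.648 kWh
ceiling fan: 27.7 W × 2.81 h × 30 d = 2,335 Wh = 2.335 kWh
television: 185 W × 1.84 h × 30 d = 10,212 Wh = 10.21 kWh
Total energy = 1.648 + 2.335 + 10.21 = 14.2 kWh
Cost = 14.2 kWh × €0.350 = €4.97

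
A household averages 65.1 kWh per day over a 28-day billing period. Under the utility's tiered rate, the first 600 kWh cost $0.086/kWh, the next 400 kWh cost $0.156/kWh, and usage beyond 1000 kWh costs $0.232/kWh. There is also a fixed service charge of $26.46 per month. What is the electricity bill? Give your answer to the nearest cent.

Usage = 65.1 kWh/day × 28 days = 1822.8 kWh
First 600 kWh × $0.086 = $51.60
Next 400 kWh × $0.156 = $62.40
Remaining 822.8 kWh × $0.232 = $190.89
Energy charge = $304.89; + service $26.46 = $331.35

$331.35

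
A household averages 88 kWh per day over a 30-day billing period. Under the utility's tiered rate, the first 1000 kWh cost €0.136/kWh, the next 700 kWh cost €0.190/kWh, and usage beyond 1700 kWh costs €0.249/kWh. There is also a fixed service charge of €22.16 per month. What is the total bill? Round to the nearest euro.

Usage = 88 kWh/day × 30 days = 2640 kWh
First 1000 kWh × €0.136 = €136.00
Next 700 kWh × €0.190 = €133.00
Remaining 940 kWh × €0.249 = €234.06
Energy charge = €503.06; + service €22.16 = €525.22 ≈ €525

€525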